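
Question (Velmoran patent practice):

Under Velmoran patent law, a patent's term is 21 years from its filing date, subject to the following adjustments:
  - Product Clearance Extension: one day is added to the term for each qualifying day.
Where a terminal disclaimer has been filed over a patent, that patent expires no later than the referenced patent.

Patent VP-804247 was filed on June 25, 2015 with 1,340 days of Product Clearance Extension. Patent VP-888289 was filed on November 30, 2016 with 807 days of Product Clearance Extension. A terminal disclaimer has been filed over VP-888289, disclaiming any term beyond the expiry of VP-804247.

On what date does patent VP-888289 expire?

Natural term of VP-888289:
  Base: filing + 21 years → 30 November 2037.
  Product Clearance Extension: +807 days → 15 February 2040.
Expiry of referenced patent VP-804247:
  Base: filing + 21 years → 25 June 2036.
  Product Clearance Extension: +1340 days → 25 February 2040.
Terminal disclaimer: VP-888289 expires on the earlier of 15 February 2040 and 25 February 2040.

2040-02-15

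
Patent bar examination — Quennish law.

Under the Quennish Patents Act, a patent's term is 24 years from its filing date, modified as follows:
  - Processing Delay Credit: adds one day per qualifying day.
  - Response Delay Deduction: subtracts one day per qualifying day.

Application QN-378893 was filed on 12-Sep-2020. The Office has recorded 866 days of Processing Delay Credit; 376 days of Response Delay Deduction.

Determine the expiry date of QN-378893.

Base term: filing date + 24 years → 12 September 2044.
Processing Delay Credit: +866 days → 26 January 2047.
Response Delay Deduction: −376 days → 15 January 2046.

2046-01-15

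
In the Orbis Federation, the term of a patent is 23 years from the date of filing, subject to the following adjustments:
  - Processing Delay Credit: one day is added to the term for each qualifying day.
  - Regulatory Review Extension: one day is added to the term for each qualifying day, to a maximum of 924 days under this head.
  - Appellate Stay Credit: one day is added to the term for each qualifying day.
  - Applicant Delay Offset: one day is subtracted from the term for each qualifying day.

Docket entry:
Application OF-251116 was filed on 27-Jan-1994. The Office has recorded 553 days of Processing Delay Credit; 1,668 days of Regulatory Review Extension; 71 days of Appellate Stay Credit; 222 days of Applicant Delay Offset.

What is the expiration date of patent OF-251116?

Base term: filing date + 23 years → 27 January 2017.
Processing Delay Credit: +553 days → 3 August 2018.
Regulatory Review Extension: 1668 days claimed exceeds the 924-day cap, so +924 days → 12 February 2021.
Appellate Stay Credit: +71 days → 24 April 2021.
Applicant Delay Offset: −222 days → 14 September 2020.

September 14, 2020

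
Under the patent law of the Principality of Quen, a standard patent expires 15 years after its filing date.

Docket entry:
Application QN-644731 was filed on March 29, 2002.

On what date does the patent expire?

Filing date + 15 years → 29 March 2017.

March 29, 2017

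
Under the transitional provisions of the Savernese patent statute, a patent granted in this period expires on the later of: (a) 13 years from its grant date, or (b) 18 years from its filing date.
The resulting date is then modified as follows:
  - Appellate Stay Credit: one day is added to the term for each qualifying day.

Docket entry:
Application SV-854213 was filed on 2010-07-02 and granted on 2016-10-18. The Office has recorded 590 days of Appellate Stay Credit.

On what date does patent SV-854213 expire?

(a) grant + 13 years → 18 October 2029.
(b) filing + 18 years → 2 July 2028.
Later of the two: 18 October 2029.
Appellate Stay Credit: +590 days → 31 May 2031.

2031-05-31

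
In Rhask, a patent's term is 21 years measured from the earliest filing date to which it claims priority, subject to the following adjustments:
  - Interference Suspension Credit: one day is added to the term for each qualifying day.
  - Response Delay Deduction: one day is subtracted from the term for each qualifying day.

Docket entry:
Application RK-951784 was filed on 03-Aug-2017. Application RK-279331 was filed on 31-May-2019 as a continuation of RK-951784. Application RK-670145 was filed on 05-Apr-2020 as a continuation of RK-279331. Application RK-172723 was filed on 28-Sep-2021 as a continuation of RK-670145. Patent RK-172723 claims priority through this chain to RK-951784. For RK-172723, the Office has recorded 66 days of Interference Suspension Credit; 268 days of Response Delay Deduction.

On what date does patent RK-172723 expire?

Earliest priority filing: 3 August 2017.
Base term: 3 August 2017 + 21 years → 3 August 2038.
Interference Suspension Credit: +66 days → 8 October 2038.
Response Delay Deduction: −268 days → 13 January 2038.

January 13, 2038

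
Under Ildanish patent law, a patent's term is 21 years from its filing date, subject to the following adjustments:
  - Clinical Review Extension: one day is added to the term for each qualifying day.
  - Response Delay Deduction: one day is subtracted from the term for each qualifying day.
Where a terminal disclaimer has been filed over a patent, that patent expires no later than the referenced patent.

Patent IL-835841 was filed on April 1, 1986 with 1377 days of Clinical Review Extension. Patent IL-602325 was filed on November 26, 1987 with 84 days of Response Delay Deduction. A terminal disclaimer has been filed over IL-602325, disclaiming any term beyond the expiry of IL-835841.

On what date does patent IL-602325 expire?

2008-09-03

Natural term of IL-602325:
  Base: filing + 21 years → 26 November 2008.
  Response Delay Deduction: −84 days → 3 September 2008.
Expiry of referenced patent IL-835841:
  Base: filing + 21 years → 1 April 2007.
  Clinical Review Extension: +1377 days → 7 January 2011.
Terminal disclaimer: IL-602325 expires on the earlier of 3 September 2008 and 7 January 2011.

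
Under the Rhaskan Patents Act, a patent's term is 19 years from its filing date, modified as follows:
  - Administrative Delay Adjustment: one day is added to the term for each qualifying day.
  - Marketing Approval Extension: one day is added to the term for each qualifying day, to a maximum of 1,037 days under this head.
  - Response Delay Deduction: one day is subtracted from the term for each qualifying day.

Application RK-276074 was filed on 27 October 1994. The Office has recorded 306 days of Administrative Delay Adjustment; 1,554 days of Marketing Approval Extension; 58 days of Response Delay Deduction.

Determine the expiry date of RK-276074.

2017-05-04

Base term: filing date + 19 years → 27 October 2013.
Administrative Delay Adjustment: +306 days → 29 August 2014.
Marketing Approval Extension: 1554 days claimed exceeds the 1037-day cap, so +1037 days → 1 July 2017.
Response Delay Deduction: −58 days → 4 May 2017.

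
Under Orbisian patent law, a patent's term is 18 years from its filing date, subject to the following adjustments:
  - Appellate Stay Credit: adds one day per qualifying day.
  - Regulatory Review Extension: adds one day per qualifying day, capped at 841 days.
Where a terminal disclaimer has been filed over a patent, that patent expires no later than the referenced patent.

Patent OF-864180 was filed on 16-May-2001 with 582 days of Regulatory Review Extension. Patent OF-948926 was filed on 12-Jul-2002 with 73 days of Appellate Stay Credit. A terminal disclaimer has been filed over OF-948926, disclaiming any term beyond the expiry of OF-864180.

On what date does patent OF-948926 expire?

Natural term of OF-948926:
  Base: filing + 18 years → 12 July 2020.
  Appellate Stay Credit: +73 days → 23 September 2020.
Expiry of referenced patent OF-864180:
  Base: filing + 18 years → 16 May 2019.
  Regulatory Review Extension: 582 days (within the 841-day cap) → +582 days → 18 December 2020.
Terminal disclaimer: OF-948926 expires on the earlier of 23 September 2020 and 18 December 2020.

2020-09-23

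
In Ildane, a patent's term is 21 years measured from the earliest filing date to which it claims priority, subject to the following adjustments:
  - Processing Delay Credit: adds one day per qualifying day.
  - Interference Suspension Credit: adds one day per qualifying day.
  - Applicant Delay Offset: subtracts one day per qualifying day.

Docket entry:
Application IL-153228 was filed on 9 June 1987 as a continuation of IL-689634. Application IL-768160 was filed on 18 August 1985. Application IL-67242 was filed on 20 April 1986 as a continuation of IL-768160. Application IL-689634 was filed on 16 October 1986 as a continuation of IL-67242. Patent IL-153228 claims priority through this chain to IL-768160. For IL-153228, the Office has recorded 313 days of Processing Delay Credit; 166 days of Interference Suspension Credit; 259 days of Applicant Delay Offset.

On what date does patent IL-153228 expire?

Earliest priority filing: 18 August 1985.
Base term: 18 August 1985 + 21 years → 18 August 2006.
Processing Delay Credit: +313 days → 27 June 2007.
Interference Suspension Credit: +166 days → 10 December 2007.
Applicant Delay Offset: −259 days → 26 March 2007.

2007-03-26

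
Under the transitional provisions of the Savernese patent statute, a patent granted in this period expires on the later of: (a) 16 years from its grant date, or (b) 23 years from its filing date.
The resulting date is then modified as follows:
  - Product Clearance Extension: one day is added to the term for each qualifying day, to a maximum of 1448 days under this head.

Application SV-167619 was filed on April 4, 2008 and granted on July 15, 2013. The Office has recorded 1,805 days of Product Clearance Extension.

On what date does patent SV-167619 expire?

(a) grant + 16 years → 15 July 2029.
(b) filing + 23 years → 4 April 2031.
Later of the two: 4 April 2031.
Product Clearance Extension: 1805 days claimed exceeds the 1448-day cap, so +1448 days → 22 March 2035.

March 22, 2035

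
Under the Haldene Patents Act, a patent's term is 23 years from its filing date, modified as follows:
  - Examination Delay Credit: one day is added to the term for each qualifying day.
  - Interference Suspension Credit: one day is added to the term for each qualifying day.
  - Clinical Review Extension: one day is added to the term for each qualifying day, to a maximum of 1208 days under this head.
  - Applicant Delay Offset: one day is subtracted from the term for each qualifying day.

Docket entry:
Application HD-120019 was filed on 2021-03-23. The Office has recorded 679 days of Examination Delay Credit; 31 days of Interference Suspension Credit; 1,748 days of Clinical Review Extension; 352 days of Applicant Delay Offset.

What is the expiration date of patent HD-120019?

2048-07-06

Base term: filing date + 23 years → 23 March 2044.
Examination Delay Credit: +679 days → 31 January 2046.
Interference Suspension Credit: +31 days → 3 March 2046.
Clinical Review Extension: 1748 days claimed exceeds the 1208-day cap, so +1208 days → 23 June 2049.
Applicant Delay Offset: −352 days → 6 July 2048.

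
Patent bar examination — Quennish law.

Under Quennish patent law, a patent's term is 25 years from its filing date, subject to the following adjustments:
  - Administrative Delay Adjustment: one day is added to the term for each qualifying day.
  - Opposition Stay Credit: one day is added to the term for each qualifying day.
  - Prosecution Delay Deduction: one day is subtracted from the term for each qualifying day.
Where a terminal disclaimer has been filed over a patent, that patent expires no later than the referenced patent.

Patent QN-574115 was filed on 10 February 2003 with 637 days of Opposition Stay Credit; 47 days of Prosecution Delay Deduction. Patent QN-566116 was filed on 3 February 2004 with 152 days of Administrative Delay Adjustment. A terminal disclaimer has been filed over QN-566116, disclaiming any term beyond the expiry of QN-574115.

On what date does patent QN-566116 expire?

Natural term of QN-566116:
  Base: filing + 25 years → 3 February 2029.
  Administrative Delay Adjustment: +152 days → 5 July 2029.
Expiry of referenced patent QN-574115:
  Base: filing + 25 years → 10 February 2028.
  Opposition Stay Credit: +637 days → 8 November 2029.
  Prosecution Delay Deduction: −47 days → 22 September 2029.
Terminal disclaimer: QN-566116 expires on the earlier of 5 July 2029 and 22 September 2029.

July 5, 2029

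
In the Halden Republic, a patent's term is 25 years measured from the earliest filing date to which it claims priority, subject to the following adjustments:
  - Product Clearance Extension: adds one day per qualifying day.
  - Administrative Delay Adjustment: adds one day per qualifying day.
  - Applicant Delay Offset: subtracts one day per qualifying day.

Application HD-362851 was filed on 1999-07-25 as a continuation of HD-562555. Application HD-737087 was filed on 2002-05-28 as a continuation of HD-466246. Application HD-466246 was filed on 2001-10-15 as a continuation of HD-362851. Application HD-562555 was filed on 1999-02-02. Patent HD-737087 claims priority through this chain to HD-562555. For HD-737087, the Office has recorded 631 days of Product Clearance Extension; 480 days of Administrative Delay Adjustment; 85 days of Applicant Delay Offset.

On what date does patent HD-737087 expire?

Earliest priority filing: 2 February 1999.
Base term: 2 February 1999 + 25 years → 2 February 2024.
Product Clearance Extension: +631 days → 25 October 2025.
Administrative Delay Adjustment: +480 days → 17 February 2027.
Applicant Delay Offset: −85 days → 24 November 2026.

2026-11-24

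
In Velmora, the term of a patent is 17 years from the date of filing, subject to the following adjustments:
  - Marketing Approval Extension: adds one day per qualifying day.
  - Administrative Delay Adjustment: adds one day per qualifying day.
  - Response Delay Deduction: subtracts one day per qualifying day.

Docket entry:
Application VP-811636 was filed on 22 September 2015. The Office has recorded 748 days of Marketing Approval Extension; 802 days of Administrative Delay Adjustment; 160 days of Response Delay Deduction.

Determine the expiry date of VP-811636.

July 13, 2036

Base term: filing date + 17 years → 22 September 2032.
Marketing Approval Extension: +748 days → 10 October 2034.
Administrative Delay Adjustment: +802 days → 20 December 2036.
Response Delay Deduction: −160 days → 13 July 2036.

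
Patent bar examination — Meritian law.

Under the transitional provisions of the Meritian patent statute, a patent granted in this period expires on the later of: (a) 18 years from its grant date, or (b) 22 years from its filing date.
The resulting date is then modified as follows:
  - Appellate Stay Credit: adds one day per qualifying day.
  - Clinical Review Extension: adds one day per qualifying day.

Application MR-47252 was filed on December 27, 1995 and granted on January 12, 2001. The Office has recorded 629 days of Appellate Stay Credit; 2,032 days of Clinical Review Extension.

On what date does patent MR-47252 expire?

April 26, 2026

(a) grant + 18 years → 12 January 2019.
(b) filing + 22 years → 27 December 2017.
Later of the two: 12 January 2019.
Appellate Stay Credit: +629 days → 2 October 2020.
Clinical Review Extension: +2032 days → 26 April 2026.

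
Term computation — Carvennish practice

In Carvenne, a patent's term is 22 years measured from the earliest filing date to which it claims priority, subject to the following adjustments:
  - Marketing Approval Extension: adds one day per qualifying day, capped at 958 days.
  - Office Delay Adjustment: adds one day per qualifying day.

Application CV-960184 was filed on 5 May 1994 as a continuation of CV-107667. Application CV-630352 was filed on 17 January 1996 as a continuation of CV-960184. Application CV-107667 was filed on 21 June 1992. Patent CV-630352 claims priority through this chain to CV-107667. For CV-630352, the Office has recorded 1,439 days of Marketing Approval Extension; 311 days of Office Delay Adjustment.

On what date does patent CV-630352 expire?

Earliest priority filing: 21 June 1992.
Base term: 21 June 1992 + 22 years → 21 June 2014.
Marketing Approval Extension: 1439 days claimed exceeds the 958-day cap, so +958 days → 3 February 2017.
Office Delay Adjustment: +311 days → 11 December 2017.

December 11, 2017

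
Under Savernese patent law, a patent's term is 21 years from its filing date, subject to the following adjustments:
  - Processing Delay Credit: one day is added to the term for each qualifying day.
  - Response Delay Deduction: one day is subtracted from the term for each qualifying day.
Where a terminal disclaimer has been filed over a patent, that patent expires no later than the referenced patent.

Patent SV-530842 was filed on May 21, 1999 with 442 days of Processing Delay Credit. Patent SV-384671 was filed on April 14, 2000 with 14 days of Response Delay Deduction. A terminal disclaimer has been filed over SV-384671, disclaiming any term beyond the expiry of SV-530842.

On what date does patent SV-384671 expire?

March 31, 2021

Natural term of SV-384671:
  Base: filing + 21 years → 14 April 2021.
  Response Delay Deduction: −14 days → 31 March 2021.
Expiry of referenced patent SV-530842:
  Base: filing + 21 years → 21 May 2020.
  Processing Delay Credit: +442 days → 6 August 2021.
Terminal disclaimer: SV-384671 expires on the earlier of 31 March 2021 and 6 August 2021.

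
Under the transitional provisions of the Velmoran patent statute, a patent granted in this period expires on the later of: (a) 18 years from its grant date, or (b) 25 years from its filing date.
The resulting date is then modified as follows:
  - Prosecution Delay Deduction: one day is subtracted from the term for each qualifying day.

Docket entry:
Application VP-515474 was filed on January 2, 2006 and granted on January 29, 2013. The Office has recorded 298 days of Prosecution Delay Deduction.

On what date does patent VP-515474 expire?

2030-04-06

(a) grant + 18 years → 29 January 2031.
(b) filing + 25 years → 2 January 2031.
Later of the two: 29 January 2031.
Prosecution Delay Deduction: −298 days → 6 April 2030.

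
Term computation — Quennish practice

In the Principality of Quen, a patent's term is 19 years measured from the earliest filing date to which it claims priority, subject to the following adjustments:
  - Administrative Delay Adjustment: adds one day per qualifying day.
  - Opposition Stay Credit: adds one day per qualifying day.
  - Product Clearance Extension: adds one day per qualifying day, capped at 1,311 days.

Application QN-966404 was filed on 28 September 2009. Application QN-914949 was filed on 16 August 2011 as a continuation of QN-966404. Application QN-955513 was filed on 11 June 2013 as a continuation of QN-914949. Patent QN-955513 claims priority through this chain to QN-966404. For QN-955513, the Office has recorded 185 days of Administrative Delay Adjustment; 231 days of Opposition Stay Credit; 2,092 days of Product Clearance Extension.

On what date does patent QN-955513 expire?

2033-06-21

Earliest priority filing: 28 September 2009.
Base term: 28 September 2009 + 19 years → 28 September 2028.
Administrative Delay Adjustment: +185 days → 1 April 2029.
Opposition Stay Credit: +231 days → 18 November 2029.
Product Clearance Extension: 2092 days claimed exceeds the 1311-day cap, so +1311 days → 21 June 2033.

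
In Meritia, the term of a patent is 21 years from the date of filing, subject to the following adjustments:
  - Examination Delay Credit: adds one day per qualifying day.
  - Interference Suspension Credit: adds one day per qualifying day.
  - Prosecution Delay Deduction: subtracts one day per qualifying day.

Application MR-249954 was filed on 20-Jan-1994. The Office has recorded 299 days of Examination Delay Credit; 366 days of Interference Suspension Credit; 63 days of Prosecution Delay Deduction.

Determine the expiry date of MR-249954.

September 13, 2016

Base term: filing date + 21 years → 20 January 2015.
Examination Delay Credit: +299 days → 15 November 2015.
Interference Suspension Credit: +366 days → 15 November 2016.
Prosecution Delay Deduction: −63 days → 13 September 2016.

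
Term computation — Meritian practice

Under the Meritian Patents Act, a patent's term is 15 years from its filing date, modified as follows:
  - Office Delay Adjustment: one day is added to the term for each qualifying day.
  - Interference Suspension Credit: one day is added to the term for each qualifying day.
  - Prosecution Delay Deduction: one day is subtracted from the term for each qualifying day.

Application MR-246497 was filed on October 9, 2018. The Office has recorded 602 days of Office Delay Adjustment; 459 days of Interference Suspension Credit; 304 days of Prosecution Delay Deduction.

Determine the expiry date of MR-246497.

Base term: filing date + 15 years → 9 October 2033.
Office Delay Adjustment: +602 days → 3 June 2035.
Interference Suspension Credit: +459 days → 4 September 2036.
Prosecution Delay Deduction: −304 days → 5 November 2035.

November 5, 2035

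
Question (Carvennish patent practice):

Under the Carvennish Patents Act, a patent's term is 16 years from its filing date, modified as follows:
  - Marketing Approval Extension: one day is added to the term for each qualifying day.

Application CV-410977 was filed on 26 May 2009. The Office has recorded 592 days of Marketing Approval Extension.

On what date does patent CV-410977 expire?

2027-01-08

Base term: filing date + 16 years → 26 May 2025.
Marketing Approval Extension: +592 days → 8 January 2027.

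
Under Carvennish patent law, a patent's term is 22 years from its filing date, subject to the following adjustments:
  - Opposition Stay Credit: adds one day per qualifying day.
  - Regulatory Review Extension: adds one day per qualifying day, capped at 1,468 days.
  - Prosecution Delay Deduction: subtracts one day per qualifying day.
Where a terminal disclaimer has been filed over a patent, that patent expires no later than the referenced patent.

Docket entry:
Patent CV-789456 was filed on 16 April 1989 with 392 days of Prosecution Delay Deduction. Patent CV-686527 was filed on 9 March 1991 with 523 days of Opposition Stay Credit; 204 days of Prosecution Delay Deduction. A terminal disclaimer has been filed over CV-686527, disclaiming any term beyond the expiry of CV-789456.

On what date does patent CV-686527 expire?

Natural term of CV-686527:
  Base: filing + 22 years → 9 March 2013.
  Opposition Stay Credit: +523 days → 14 August 2014.
  Prosecution Delay Deduction: −204 days → 22 January 2014.
Expiry of referenced patent CV-789456:
  Base: filing + 22 years → 16 April 2011.
  Prosecution Delay Deduction: −392 days → 20 March 2010.
Terminal disclaimer: CV-686527 expires on the earlier of 22 January 2014 and 20 March 2010.

2010-03-20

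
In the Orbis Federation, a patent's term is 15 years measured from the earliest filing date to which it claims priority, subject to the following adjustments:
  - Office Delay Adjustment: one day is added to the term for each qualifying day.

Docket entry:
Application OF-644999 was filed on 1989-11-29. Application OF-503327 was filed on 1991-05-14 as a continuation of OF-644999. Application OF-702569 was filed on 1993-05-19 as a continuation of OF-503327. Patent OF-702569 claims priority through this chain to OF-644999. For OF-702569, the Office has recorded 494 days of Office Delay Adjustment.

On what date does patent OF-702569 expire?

Earliest priority filing: 29 November 1989.
Base term: 29 November 1989 + 15 years → 29 November 2004.
Office Delay Adjustment: +494 days → 7 April 2006.

April 7, 2006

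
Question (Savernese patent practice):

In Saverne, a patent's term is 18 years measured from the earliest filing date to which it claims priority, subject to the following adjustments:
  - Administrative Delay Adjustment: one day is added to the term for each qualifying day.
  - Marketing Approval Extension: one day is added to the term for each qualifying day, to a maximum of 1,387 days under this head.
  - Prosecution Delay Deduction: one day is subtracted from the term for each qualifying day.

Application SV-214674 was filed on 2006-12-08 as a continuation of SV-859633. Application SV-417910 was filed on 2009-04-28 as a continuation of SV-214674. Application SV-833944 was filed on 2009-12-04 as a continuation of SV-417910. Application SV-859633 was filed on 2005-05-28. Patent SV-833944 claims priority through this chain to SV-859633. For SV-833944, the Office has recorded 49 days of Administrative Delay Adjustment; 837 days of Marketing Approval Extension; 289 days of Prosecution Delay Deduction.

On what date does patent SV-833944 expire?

Earliest priority filing: 28 May 2005.
Base term: 28 May 2005 + 18 years → 28 May 2023.
Administrative Delay Adjustment: +49 days → 16 July 2023.
Marketing Approval Extension: 837 days (within the 1387-day cap) → +837 days → 30 October 2025.
Prosecution Delay Deduction: −289 days → 14 January 2025.

January 14, 2025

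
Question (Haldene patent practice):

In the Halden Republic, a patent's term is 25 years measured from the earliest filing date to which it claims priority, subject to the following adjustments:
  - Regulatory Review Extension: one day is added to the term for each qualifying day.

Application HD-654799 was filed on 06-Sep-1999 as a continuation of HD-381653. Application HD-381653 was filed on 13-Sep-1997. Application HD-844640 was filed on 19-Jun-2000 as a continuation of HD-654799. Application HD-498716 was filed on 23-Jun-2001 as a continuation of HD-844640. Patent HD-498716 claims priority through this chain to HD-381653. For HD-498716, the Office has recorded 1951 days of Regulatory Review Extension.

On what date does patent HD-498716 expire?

2028-01-16

Earliest priority filing: 13 September 1997.
Base term: 13 September 1997 + 25 years → 13 September 2022.
Regulatory Review Extension: +1951 days → 16 January 2028.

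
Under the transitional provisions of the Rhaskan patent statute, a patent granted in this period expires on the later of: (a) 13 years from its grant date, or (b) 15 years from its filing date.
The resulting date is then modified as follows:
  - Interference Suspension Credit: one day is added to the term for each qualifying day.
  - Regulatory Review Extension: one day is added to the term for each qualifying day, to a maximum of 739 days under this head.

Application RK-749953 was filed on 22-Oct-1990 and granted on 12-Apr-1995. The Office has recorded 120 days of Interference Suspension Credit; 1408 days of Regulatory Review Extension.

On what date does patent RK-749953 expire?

(a) grant + 13 years → 12 April 2008.
(b) filing + 15 years → 22 October 2005.
Later of the two: 12 April 2008.
Interference Suspension Credit: +120 days → 10 August 2008.
Regulatory Review Extension: 1408 days claimed exceeds the 739-day cap, so +739 days → 19 August 2010.

August 19, 2010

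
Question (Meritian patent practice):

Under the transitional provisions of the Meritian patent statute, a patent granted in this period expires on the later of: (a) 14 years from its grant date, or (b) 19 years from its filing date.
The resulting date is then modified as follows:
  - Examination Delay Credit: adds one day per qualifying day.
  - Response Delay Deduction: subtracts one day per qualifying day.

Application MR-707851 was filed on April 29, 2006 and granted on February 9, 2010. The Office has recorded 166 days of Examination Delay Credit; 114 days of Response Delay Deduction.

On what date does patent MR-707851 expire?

(a) grant + 14 years → 9 February 2024.
(b) filing + 19 years → 29 April 2025.
Later of the two: 29 April 2025.
Examination Delay Credit: +166 days → 12 October 2025.
Response Delay Deduction: −114 days → 20 June 2025.

2025-06-20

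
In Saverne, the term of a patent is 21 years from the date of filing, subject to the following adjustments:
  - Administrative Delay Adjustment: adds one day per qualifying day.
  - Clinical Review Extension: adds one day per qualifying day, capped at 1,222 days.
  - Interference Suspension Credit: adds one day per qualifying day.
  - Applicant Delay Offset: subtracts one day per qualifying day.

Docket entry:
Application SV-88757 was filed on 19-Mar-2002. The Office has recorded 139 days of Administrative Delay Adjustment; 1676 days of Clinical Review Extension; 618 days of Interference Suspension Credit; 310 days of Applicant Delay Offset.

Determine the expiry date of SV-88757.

Base term: filing date + 21 years → 19 March 2023.
Administrative Delay Adjustment: +139 days → 5 August 2023.
Clinical Review Extension: 1676 days claimed exceeds the 1222-day cap, so +1222 days → 9 December 2026.
Interference Suspension Credit: +618 days → 18 August 2028.
Applicant Delay Offset: −310 days → 13 October 2027.

2027-10-13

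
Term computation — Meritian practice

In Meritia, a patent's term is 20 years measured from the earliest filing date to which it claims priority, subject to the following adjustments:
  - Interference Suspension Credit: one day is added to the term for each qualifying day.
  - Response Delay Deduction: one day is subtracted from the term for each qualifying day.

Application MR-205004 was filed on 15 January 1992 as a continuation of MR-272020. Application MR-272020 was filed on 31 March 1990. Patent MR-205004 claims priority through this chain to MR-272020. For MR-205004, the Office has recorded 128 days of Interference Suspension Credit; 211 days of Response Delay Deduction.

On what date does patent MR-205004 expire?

Earliest priority filing: 31 March 1990.
Base term: 31 March 1990 + 20 years → 31 March 2010.
Interference Suspension Credit: +128 days → 6 August 2010.
Response Delay Deduction: −211 days → 7 January 2010.

2010-01-07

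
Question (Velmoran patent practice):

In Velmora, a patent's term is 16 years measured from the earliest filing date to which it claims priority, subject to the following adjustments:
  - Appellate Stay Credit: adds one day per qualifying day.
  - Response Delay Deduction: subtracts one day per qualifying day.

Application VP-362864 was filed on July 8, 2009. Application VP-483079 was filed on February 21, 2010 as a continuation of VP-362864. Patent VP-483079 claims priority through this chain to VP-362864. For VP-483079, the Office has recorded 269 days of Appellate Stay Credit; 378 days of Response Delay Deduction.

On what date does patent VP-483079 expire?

March 21, 2025

Earliest priority filing: 8 July 2009.
Base term: 8 July 2009 + 16 years → 8 July 2025.
Appellate Stay Credit: +269 days → 3 April 2026.
Response Delay Deduction: −378 days → 21 March 2025.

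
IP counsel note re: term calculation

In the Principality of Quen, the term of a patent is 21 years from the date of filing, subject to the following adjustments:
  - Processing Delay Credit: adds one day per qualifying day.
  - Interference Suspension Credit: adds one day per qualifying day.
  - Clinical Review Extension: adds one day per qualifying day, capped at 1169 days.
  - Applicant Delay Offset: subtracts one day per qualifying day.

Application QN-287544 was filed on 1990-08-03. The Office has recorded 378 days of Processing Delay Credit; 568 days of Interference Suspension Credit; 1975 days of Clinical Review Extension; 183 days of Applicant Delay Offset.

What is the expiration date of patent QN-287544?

Base term: filing date + 21 years → 3 August 2011.
Processing Delay Credit: +378 days → 15 August 2012.
Interference Suspension Credit: +568 days → 6 March 2014.
Clinical Review Extension: 1975 days claimed exceeds the 1169-day cap, so +1169 days → 18 May 2017.
Applicant Delay Offset: −183 days → 16 November 2016.

November 16, 2016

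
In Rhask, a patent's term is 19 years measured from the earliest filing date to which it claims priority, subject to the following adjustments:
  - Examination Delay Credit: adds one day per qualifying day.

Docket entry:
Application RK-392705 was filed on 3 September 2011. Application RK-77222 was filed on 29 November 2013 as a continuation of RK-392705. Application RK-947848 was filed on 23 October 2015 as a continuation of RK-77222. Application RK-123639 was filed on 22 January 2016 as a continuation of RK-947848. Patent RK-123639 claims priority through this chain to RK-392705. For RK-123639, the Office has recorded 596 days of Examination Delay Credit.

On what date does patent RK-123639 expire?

Earliest priority filing: 3 September 2011.
Base term: 3 September 2011 + 19 years → 3 September 2030.
Examination Delay Credit: +596 days → 21 April 2032.

April 21, 2032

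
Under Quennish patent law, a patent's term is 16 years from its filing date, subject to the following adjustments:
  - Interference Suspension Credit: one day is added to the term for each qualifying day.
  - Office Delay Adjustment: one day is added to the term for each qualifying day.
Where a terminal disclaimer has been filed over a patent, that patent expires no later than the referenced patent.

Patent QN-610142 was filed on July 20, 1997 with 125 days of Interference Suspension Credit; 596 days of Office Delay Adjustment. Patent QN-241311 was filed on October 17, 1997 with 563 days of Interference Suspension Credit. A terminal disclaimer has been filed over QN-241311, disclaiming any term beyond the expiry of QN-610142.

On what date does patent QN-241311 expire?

May 3, 2015

Natural term of QN-241311:
  Base: filing + 16 years → 17 October 2013.
  Interference Suspension Credit: +563 days → 3 May 2015.
Expiry of referenced patent QN-610142:
  Base: filing + 16 years → 20 July 2013.
  Interference Suspension Credit: +125 days → 22 November 2013.
  Office Delay Adjustment: +596 days → 11 July 2015.
Terminal disclaimer: QN-241311 expires on the earlier of 3 May 2015 and 11 July 2015.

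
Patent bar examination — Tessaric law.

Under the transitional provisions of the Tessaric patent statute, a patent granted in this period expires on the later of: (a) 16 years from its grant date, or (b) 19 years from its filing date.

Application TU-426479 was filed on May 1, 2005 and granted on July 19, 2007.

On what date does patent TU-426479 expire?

(a) grant + 16 years → 19 July 2023.
(b) filing + 19 years → 1 May 2024.
Later of the two: 1 May 2024.

May 1, 2024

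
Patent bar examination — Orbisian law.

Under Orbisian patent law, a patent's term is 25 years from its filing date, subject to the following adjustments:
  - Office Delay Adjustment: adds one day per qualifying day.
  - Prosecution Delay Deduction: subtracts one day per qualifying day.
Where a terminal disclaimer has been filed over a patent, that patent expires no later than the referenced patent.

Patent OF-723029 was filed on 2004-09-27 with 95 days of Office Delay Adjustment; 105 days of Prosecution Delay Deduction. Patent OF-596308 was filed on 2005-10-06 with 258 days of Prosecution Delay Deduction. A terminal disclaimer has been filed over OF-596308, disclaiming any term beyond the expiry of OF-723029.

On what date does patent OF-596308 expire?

Natural term of OF-596308:
  Base: filing + 25 years → 6 October 2030.
  Prosecution Delay Deduction: −258 days → 21 January 2030.
Expiry of referenced patent OF-723029:
  Base: filing + 25 years → 27 September 2029.
  Office Delay Adjustment: +95 days → 31 December 2029.
  Prosecution Delay Deduction: −105 days → 17 September 2029.
Terminal disclaimer: OF-596308 expires on the earlier of 21 January 2030 and 17 September 2029.

2029-09-17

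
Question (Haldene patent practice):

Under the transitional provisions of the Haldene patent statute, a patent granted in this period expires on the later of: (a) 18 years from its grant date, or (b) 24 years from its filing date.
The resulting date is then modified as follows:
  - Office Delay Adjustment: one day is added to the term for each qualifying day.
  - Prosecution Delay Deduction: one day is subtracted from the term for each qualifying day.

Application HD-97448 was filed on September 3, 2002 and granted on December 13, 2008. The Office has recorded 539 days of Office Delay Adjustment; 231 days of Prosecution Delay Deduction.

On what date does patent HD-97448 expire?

October 17, 2027

(a) grant + 18 years → 13 December 2026.
(b) filing + 24 years → 3 September 2026.
Later of the two: 13 December 2026.
Office Delay Adjustment: +539 days → 4 June 2028.
Prosecution Delay Deduction: −231 days → 17 October 2027.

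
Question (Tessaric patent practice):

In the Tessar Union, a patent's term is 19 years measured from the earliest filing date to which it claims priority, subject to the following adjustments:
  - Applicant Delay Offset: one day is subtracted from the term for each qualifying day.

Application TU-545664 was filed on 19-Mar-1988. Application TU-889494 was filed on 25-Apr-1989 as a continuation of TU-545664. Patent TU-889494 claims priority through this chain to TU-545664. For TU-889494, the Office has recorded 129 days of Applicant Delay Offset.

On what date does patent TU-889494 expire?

Earliest priority filing: 19 March 1988.
Base term: 19 March 1988 + 19 years → 19 March 2007.
Applicant Delay Offset: −129 days → 10 November 2006.

2006-11-10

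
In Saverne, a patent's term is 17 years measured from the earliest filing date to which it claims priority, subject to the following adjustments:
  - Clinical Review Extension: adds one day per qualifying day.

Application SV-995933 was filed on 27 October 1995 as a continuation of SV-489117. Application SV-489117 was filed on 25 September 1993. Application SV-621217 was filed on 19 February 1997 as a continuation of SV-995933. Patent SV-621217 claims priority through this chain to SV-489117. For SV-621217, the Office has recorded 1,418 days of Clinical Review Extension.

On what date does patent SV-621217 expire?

Earliest priority filing: 25 September 1993.
Base term: 25 September 1993 + 17 years → 25 September 2010.
Clinical Review Extension: +1418 days → 13 August 2014.

2014-08-13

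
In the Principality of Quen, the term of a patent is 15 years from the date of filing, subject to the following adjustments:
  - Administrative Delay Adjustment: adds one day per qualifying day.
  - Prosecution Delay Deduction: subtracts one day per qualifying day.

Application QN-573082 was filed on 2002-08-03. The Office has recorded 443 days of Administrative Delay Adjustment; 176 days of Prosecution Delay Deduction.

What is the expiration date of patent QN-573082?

April 27, 2018

Base term: filing date + 15 years → 3 August 2017.
Administrative Delay Adjustment: +443 days → 20 October 2018.
Prosecution Delay Deduction: −176 days → 27 April 2018.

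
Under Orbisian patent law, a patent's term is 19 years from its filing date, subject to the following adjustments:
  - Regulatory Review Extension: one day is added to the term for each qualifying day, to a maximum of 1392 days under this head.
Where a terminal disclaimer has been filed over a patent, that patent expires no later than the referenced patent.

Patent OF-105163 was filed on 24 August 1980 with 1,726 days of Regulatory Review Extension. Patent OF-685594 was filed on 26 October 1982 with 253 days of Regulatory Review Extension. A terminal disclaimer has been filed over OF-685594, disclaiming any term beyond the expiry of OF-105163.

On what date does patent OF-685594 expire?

Natural term of OF-685594:
  Base: filing + 19 years → 26 October 2001.
  Regulatory Review Extension: 253 days (within the 1392-day cap) → +253 days → 6 July 2002.
Expiry of referenced patent OF-105163:
  Base: filing + 19 years → 24 August 1999.
  Regulatory Review Extension: 1726 days claimed exceeds the 1392-day cap, so +1392 days → 16 June 2003.
Terminal disclaimer: OF-685594 expires on the earlier of 6 July 2002 and 16 June 2003.

2002-07-06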